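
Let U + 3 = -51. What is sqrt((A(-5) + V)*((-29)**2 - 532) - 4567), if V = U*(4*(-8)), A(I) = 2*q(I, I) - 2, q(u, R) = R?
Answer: sqrt(525677) ≈ 725.04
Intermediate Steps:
U = -54 (U = -3 - 51 = -54)
A(I) = -2 + 2*I (A(I) = 2*I - 2 = -2 + 2*I)
V = 1728 (V = -216*(-8) = -54*(-32) = 1728)
sqrt((A(-5) + V)*((-29)**2 - 532) - 4567) = sqrt(((-2 + 2*(-5)) + 1728)*((-29)**2 - 532) - 4567) = sqrt(((-2 - 10) + 1728)*(841 - 532) - 4567) = sqrt((-12 + 1728)*309 - 4567) = sqrt(1716*309 - 4567) = sqrt(530244 - 4567) = sqrt(525677)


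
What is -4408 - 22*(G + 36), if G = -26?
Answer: -4628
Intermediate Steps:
-4408 - 22*(G + 36) = -4408 - 22*(-26 + 36) = -4408 - 22*10 = -4408 - 1*220 = -4408 - 220 = -4628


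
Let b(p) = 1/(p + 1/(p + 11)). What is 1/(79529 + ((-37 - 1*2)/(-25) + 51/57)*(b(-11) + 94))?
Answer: 475/37885879 ≈ 1.2538e-5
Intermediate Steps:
b(p) = 1/(p + 1/(11 + p))
1/(79529 + ((-37 - 1*2)/(-25) + 51/57)*(b(-11) + 94)) = 1/(79529 + ((-37 - 1*2)/(-25) + 51/57)*((11 - 11)/(1 + (-11)**2 + 11*(-11)) + 94)) = 1/(79529 + ((-37 - 2)*(-1/25) + 51*(1/57))*(0/(1 + 121 - 121) + 94)) = 1/(79529 + (-39*(-1/25) + 17/19)*(0/1 + 94)) = 1/(79529 + (39/25 + 17/19)*(1*0 + 94)) = 1/(79529 + 1166*(0 + 94)/475) = 1/(79529 + (1166/475)*94) = 1/(79529 + 109604/475) = 1/(37885879/475) = 475/37885879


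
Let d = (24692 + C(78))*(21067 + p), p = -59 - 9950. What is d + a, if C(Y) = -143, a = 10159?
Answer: 271473001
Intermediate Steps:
p = -10009
d = 271462842 (d = (24692 - 143)*(21067 - 10009) = 24549*11058 = 271462842)
d + a = 271462842 + 10159 = 271473001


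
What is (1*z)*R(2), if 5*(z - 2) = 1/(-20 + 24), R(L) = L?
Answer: 41/10 ≈ 4.1000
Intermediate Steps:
z = 41/20 (z = 2 + 1/(5*(-20 + 24)) = 2 + (1/5)/4 = 2 + (1/5)*(1/4) = 2 + 1/20 = 41/20 ≈ 2.0500)
(1*z)*R(2) = (1*(41/20))*2 = (41/20)*2 = 41/10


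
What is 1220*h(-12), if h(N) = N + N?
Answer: -29280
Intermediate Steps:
h(N) = 2*N
1220*h(-12) = 1220*(2*(-12)) = 1220*(-24) = -29280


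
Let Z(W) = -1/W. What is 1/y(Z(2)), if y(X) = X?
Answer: -2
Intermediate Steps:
1/y(Z(2)) = 1/(-1/2) = 1/(-1*½) = 1/(-½) = -2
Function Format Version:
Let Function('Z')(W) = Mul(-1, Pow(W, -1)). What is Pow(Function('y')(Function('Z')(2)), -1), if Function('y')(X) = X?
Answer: -2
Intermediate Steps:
Pow(Function('y')(Function('Z')(2)), -1) = Pow(Mul(-1, Pow(2, -1)), -1) = Pow(Mul(-1, Rational(1, 2)), -1) = Pow(Rational(-1, 2), -1) = -2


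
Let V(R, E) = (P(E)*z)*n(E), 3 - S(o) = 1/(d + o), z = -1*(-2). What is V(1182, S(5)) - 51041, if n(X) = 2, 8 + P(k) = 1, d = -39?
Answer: -51069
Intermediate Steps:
P(k) = -7 (P(k) = -8 + 1 = -7)
z = 2
S(o) = 3 - 1/(-39 + o)
V(R, E) = -28 (V(R, E) = -7*2*2 = -14*2 = -28)
V(1182, S(5)) - 51041 = -28 - 51041 = -51069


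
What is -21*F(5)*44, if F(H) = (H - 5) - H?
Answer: 4620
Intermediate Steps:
F(H) = -5 (F(H) = (-5 + H) - H = -5)
-21*F(5)*44 = -21*(-5)*44 = 105*44 = 4620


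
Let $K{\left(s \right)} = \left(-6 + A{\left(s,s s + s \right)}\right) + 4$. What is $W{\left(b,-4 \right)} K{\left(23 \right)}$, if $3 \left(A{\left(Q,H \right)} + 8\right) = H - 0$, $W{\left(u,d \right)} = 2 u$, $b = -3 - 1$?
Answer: $-1392$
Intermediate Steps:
$b = -4$ ($b = -3 - 1 = -4$)
$A{\left(Q,H \right)} = -8 + \frac{H}{3}$ ($A{\left(Q,H \right)} = -8 + \frac{H - 0}{3} = -8 + \frac{H + 0}{3} = -8 + \frac{H}{3}$)
$K{\left(s \right)} = -10 + \frac{s}{3} + \frac{s^{2}}{3}$ ($K{\left(s \right)} = \left(-6 + \left(-8 + \frac{s s + s}{3}\right)\right) + 4 = \left(-6 + \left(-8 + \frac{s^{2} + s}{3}\right)\right) + 4 = \left(-6 + \left(-8 + \frac{s + s^{2}}{3}\right)\right) + 4 = \left(-6 - \left(8 - \frac{s}{3} - \frac{s^{2}}{3}\right)\right) + 4 = \left(-6 + \left(-8 + \frac{s}{3} + \frac{s^{2}}{3}\right)\right) + 4 = \left(-14 + \frac{s}{3} + \frac{s^{2}}{3}\right) + 4 = -10 + \frac{s}{3} + \frac{s^{2}}{3}$)
$W{\left(b,-4 \right)} K{\left(23 \right)} = 2 \left(-4\right) \left(-10 + \frac{1}{3} \cdot 23 \left(1 + 23\right)\right) = - 8 \left(-10 + \frac{1}{3} \cdot 23 \cdot 24\right) = - 8 \left(-10 + 184\right) = \left(-8\right) 174 = -1392$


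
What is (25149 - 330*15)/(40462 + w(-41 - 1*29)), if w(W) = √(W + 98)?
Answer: 136215323/272862236 - 6733*√7/272862236 ≈ 0.49914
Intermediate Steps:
w(W) = √(98 + W)
(25149 - 330*15)/(40462 + w(-41 - 1*29)) = (25149 - 330*15)/(40462 + √(98 + (-41 - 1*29))) = (25149 - 4950)/(40462 + √(98 + (-41 - 29))) = 20199/(40462 + √(98 - 70)) = 20199/(40462 + √28) = 20199/(40462 + 2*√7)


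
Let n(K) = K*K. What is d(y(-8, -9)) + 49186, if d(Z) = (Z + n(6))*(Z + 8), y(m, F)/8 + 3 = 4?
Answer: 49890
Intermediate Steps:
n(K) = K²
y(m, F) = 8 (y(m, F) = -24 + 8*4 = -24 + 32 = 8)
d(Z) = (8 + Z)*(36 + Z) (d(Z) = (Z + 6²)*(Z + 8) = (Z + 36)*(8 + Z) = (36 + Z)*(8 + Z) = (8 + Z)*(36 + Z))
d(y(-8, -9)) + 49186 = (288 + 8² + 44*8) + 49186 = (288 + 64 + 352) + 49186 = 704 + 49186 = 49890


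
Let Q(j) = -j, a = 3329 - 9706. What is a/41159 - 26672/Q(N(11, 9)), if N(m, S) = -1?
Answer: -1097799225/41159 ≈ -26672.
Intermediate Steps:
a = -6377
a/41159 - 26672/Q(N(11, 9)) = -6377/41159 - 26672/((-1*(-1))) = -6377*1/41159 - 26672/1 = -6377/41159 - 26672*1 = -6377/41159 - 26672 = -1097799225/41159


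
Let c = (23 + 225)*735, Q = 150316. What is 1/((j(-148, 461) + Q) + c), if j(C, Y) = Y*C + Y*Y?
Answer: 1/476889 ≈ 2.0969e-6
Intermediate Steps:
j(C, Y) = Y² + C*Y (j(C, Y) = C*Y + Y² = Y² + C*Y)
c = 182280 (c = 248*735 = 182280)
1/((j(-148, 461) + Q) + c) = 1/((461*(-148 + 461) + 150316) + 182280) = 1/((461*313 + 150316) + 182280) = 1/((144293 + 150316) + 182280) = 1/(294609 + 182280) = 1/476889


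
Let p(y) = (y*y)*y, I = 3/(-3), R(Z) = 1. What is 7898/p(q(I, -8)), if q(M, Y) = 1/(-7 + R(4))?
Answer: -1705968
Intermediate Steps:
I = -1 (I = 3*(-1/3) = -1)
q(M, Y) = -1/6 (q(M, Y) = 1/(-7 + 1) = 1/(-6) = -1/6)
p(y) = y**3 (p(y) = y**2*y = y**3)
7898/p(q(I, -8)) = 7898/((-1/6)**3) = 7898/(-1/216) = 7898*(-216) = -1705968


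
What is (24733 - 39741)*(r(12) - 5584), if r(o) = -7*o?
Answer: 85065344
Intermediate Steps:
(24733 - 39741)*(r(12) - 5584) = (24733 - 39741)*(-7*12 - 5584) = -15008*(-84 - 5584) = -15008*(-5668) = 85065344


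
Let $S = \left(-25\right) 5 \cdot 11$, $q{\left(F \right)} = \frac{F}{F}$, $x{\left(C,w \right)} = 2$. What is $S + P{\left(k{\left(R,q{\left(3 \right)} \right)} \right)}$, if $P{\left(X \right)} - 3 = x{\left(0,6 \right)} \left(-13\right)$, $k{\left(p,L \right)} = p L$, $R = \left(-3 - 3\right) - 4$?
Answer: $-1398$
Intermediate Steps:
$q{\left(F \right)} = 1$
$R = -10$ ($R = \left(-3 - 3\right) - 4 = -6 - 4 = -10$)
$k{\left(p,L \right)} = L p$
$P{\left(X \right)} = -23$ ($P{\left(X \right)} = 3 + 2 \left(-13\right) = 3 - 26 = -23$)
$S = -1375$ ($S = \left(-125\right) 11 = -1375$)
$S + P{\left(k{\left(R,q{\left(3 \right)} \right)} \right)} = -1375 - 23 = -1398$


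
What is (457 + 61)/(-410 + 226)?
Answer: -259/92 ≈ -2.8152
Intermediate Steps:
(457 + 61)/(-410 + 226) = 518/(-184) = 518*(-1/184) = -259/92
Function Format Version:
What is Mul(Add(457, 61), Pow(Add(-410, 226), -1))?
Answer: Rational(-259, 92) ≈ -2.8152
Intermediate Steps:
Mul(Add(457, 61), Pow(Add(-410, 226), -1)) = Mul(518, Pow(-184, -1)) = Mul(518, Rational(-1, 184)) = Rational(-259, 92)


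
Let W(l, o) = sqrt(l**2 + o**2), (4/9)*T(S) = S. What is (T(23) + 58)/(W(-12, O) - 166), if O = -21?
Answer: -36437/53942 - 1317*sqrt(65)/107884 ≈ -0.77390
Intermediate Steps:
T(S) = 9*S/4
(T(23) + 58)/(W(-12, O) - 166) = ((9/4)*23 + 58)/(sqrt((-12)**2 + (-21)**2) - 166) = (207/4 + 58)/(sqrt(144 + 441) - 166) = 439/(4*(sqrt(585) - 166)) = 439/(4*(3*sqrt(65) - 166)) = 439/(4*(-166 + 3*sqrt(65)))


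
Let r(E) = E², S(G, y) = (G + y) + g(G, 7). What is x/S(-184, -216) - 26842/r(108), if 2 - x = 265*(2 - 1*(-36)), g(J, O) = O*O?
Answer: 2000215/75816 ≈ 26.382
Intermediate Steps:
g(J, O) = O²
x = -10068 (x = 2 - 265*(2 - 1*(-36)) = 2 - 265*(2 + 36) = 2 - 265*38 = 2 - 1*10070 = 2 - 10070 = -10068)
S(G, y) = 49 + G + y (S(G, y) = (G + y) + 7² = (G + y) + 49 = 49 + G + y)
x/S(-184, -216) - 26842/r(108) = -10068/(49 - 184 - 216) - 26842/(108²) = -10068/(-351) - 26842/11664 = -10068*(-1/351) - 26842*1/11664 = 3356/117 - 13421/5832 = 2000215/75816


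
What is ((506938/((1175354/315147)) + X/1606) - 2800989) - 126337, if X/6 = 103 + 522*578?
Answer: -1316742943654088/471904631 ≈ -2.7903e+6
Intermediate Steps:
X = 1810914 (X = 6*(103 + 522*578) = 6*(103 + 301716) = 6*301819 = 1810914)
((506938/((1175354/315147)) + X/1606) - 2800989) - 126337 = ((506938/((1175354/315147)) + 1810914/1606) - 2800989) - 126337 = ((506938/((1175354*(1/315147))) + 1810914*(1/1606)) - 2800989) - 126337 = ((506938/(1175354/315147) + 905457/803) - 2800989) - 126337 = ((506938*(315147/1175354) + 905457/803) - 2800989) - 126337 = ((79879994943/587677 + 905457/803) - 2800989) - 126337 = (64675752192618/471904631 - 2800989) - 126337 = -1257123928287441/471904631 - 126337 = -1316742943654088/471904631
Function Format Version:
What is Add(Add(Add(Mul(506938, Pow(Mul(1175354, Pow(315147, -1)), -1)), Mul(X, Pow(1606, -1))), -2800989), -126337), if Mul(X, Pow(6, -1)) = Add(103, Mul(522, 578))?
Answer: Rational(-1316742943654088, 471904631) ≈ -2.7903e+6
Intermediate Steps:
X = 1810914 (X = Mul(6, Add(103, Mul(522, 578))) = Mul(6, Add(103, 301716)) = Mul(6, 301819) = 1810914)
Add(Add(Add(Mul(506938, Pow(Mul(1175354, Pow(315147, -1)), -1)), Mul(X, Pow(1606, -1))), -2800989), -126337) = Add(Add(Add(Mul(506938, Pow(Mul(1175354, Pow(315147, -1)), -1)), Mul(1810914, Pow(1606, -1))), -2800989), -126337) = Add(Add(Add(Mul(506938, Pow(Mul(1175354, Rational(1, 315147)), -1)), Mul(1810914, Rational(1, 1606))), -2800989), -126337) = Add(Add(Add(Mul(506938, Pow(Rational(1175354, 315147), -1)), Rational(905457, 803)), -2800989), -126337) = Add(Add(Add(Mul(506938, Rational(315147, 1175354)), Rational(905457, 803)), -2800989), -126337) = Add(Add(Add(Rational(79879994943, 587677), Rational(905457, 803)), -2800989), -126337) = Add(Add(Rational(64675752192618, 471904631), -2800989), -126337) = Add(Rational(-1257123928287441, 471904631), -126337) = Rational(-1316742943654088, 471904631)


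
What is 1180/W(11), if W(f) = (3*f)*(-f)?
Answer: -1180/363 ≈ -3.2507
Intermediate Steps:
W(f) = -3*f²
1180/W(11) = 1180/((-3*11²)) = 1180/((-3*121)) = 1180/(-363) = 1180*(-1/363) = -1180/363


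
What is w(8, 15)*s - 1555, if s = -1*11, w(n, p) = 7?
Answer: -1632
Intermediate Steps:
s = -11
w(8, 15)*s - 1555 = 7*(-11) - 1555 = -77 - 1555 = -1632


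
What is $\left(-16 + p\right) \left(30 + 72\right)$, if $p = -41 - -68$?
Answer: $1122$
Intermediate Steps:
$p = 27$ ($p = -41 + 68 = 27$)
$\left(-16 + p\right) \left(30 + 72\right) = \left(-16 + 27\right) \left(30 + 72\right) = 11 \cdot 102 = 1122$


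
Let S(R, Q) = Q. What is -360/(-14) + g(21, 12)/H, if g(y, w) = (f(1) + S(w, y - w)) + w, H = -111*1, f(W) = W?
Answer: 19826/777 ≈ 25.516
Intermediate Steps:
H = -111
g(y, w) = 1 + y (g(y, w) = (1 + (y - w)) + w = (1 + y - w) + w = 1 + y)
-360/(-14) + g(21, 12)/H = -360/(-14) + (1 + 21)/(-111) = -360*(-1/14) + 22*(-1/111) = 180/7 - 22/111 = 19826/777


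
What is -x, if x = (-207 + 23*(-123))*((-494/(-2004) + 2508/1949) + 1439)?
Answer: 1423486608346/325483 ≈ 4.3735e+6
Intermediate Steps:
x = -1423486608346/325483 (x = (-207 - 2829)*((-494*(-1/2004) + 2508*(1/1949)) + 1439) = -3036*((247/1002 + 2508/1949) + 1439) = -3036*(2994419/1952898 + 1439) = -3036*2813214641/1952898 = -1423486608346/325483 ≈ -4.3735e+6)
-x = -1*(-1423486608346/325483) = 1423486608346/325483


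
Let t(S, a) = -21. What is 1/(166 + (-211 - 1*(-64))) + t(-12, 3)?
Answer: -398/19 ≈ -20.947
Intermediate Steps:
1/(166 + (-211 - 1*(-64))) + t(-12, 3) = 1/(166 + (-211 - 1*(-64))) - 21 = 1/(166 + (-211 + 64)) - 21 = 1/(166 - 147) - 21 = 1/19 - 21 = -398/19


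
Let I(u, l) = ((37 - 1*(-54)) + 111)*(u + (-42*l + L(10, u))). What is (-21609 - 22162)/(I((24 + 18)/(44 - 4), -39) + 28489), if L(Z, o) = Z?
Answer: -437710/3615971 ≈ -0.12105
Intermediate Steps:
I(u, l) = 2020 - 8484*l + 202*u (I(u, l) = ((37 - 1*(-54)) + 111)*(u + (-42*l + 10)) = ((37 + 54) + 111)*(u + (10 - 42*l)) = (91 + 111)*(10 + u - 42*l) = 202*(10 + u - 42*l) = 2020 - 8484*l + 202*u)
(-21609 - 22162)/(I((24 + 18)/(44 - 4), -39) + 28489) = (-21609 - 22162)/((2020 - 8484*(-39) + 202*((24 + 18)/(44 - 4))) + 28489) = -43771/((2020 + 330876 + 202*(42/40)) + 28489) = -43771/((2020 + 330876 + 202*(42*(1/40))) + 28489) = -43771/((2020 + 330876 + 202*(21/20)) + 28489) = -43771/((2020 + 330876 + 2121/10) + 28489) = -43771/(3331081/10 + 28489) = -43771/3615971/10 = -43771*10/3615971 = -437710/3615971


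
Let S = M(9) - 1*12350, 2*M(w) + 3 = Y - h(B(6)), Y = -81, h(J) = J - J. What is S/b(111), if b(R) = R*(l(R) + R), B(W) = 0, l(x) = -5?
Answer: -6196/5883 ≈ -1.0532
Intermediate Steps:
h(J) = 0
M(w) = -42 (M(w) = -3/2 + (-81 - 1*0)/2 = -3/2 + (-81 + 0)/2 = -3/2 + (½)*(-81) = -3/2 - 81/2 = -42)
S = -12392 (S = -42 - 1*12350 = -42 - 12350 = -12392)
b(R) = R*(-5 + R)
S/b(111) = -12392*1/(111*(-5 + 111)) = -12392/(111*106) = -12392/11766 = -12392*1/11766 = -6196/5883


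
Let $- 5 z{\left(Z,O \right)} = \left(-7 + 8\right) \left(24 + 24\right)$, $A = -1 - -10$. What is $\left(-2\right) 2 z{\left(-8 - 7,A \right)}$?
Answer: $\frac{192}{5} \approx 38.4$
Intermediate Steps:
$A = 9$ ($A = -1 + 10 = 9$)
$z{\left(Z,O \right)} = - \frac{48}{5}$ ($z{\left(Z,O \right)} = - \frac{\left(-7 + 8\right) \left(24 + 24\right)}{5} = - \frac{1 \cdot 48}{5} = \left(- \frac{1}{5}\right) 48 = - \frac{48}{5}$)
$\left(-2\right) 2 z{\left(-8 - 7,A \right)} = \left(-2\right) 2 \left(- \frac{48}{5}\right) = \left(-4\right) \left(- \frac{48}{5}\right) = \frac{192}{5}$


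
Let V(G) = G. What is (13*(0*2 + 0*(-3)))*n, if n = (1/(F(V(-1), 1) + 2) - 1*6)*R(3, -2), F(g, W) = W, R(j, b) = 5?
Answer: 0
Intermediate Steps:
n = -85/3 (n = (1/(1 + 2) - 1*6)*5 = (1/3 - 6)*5 = (⅓ - 6)*5 = -17/3*5 = -85/3 ≈ -28.333)
(13*(0*2 + 0*(-3)))*n = (13*(0*2 + 0*(-3)))*(-85/3) = (13*(0 + 0))*(-85/3) = (13*0)*(-85/3) = 0*(-85/3) = 0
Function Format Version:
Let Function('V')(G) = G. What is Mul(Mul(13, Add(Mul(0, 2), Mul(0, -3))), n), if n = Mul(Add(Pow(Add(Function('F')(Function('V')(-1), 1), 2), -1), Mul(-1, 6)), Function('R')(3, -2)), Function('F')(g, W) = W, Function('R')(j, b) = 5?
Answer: 0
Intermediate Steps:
n = Rational(-85, 3) (n = Mul(Add(Pow(Add(1, 2), -1), Mul(-1, 6)), 5) = Mul(Add(Pow(3, -1), -6), 5) = Mul(Add(Rational(1, 3), -6), 5) = Mul(Rational(-17, 3), 5) = Rational(-85, 3) ≈ -28.333)
Mul(Mul(13, Add(Mul(0, 2), Mul(0, -3))), n) = Mul(Mul(13, Add(Mul(0, 2), Mul(0, -3))), Rational(-85, 3)) = Mul(Mul(13, Add(0, 0)), Rational(-85, 3)) = Mul(Mul(13, 0), Rational(-85, 3)) = Mul(0, Rational(-85, 3)) = 0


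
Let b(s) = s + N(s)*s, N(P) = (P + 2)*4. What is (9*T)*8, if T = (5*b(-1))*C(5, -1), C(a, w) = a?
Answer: -9000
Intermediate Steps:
N(P) = 8 + 4*P (N(P) = (2 + P)*4 = 8 + 4*P)
b(s) = s + s*(8 + 4*s) (b(s) = s + (8 + 4*s)*s = s + s*(8 + 4*s))
T = -125 (T = (5*(-(9 + 4*(-1))))*5 = (5*(-(9 - 4)))*5 = (5*(-1*5))*5 = (5*(-5))*5 = -25*5 = -125)
(9*T)*8 = (9*(-125))*8 = -1125*8 = -9000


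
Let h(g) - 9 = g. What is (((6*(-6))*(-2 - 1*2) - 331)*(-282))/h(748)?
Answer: 52734/757 ≈ 69.662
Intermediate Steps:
h(g) = 9 + g
(((6*(-6))*(-2 - 1*2) - 331)*(-282))/h(748) = (((6*(-6))*(-2 - 1*2) - 331)*(-282))/(9 + 748) = ((-36*(-2 - 2) - 331)*(-282))/757 = ((-36*(-4) - 331)*(-282))*(1/757) = ((144 - 331)*(-282))*(1/757) = -187*(-282)*(1/757) = 52734*(1/757) = 52734/757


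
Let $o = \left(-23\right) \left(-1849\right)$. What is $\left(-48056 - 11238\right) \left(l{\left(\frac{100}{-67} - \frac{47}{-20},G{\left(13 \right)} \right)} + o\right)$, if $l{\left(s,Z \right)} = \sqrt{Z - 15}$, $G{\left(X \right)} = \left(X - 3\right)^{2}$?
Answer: $-2521595938 - 59294 \sqrt{85} \approx -2.5221 \cdot 10^{9}$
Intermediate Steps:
$G{\left(X \right)} = \left(-3 + X\right)^{2}$
$o = 42527$
$l{\left(s,Z \right)} = \sqrt{-15 + Z}$
$\left(-48056 - 11238\right) \left(l{\left(\frac{100}{-67} - \frac{47}{-20},G{\left(13 \right)} \right)} + o\right) = \left(-48056 - 11238\right) \left(\sqrt{-15 + \left(-3 + 13\right)^{2}} + 42527\right) = - 59294 \left(\sqrt{-15 + 10^{2}} + 42527\right) = - 59294 \left(\sqrt{-15 + 100} + 42527\right) = - 59294 \left(\sqrt{85} + 42527\right) = - 59294 \left(42527 + \sqrt{85}\right) = -2521595938 - 59294 \sqrt{85}$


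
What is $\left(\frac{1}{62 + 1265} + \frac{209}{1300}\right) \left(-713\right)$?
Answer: $- \frac{198672459}{1725100} \approx -115.17$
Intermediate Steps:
$\left(\frac{1}{62 + 1265} + \frac{209}{1300}\right) \left(-713\right) = \left(\frac{1}{1327} + 209 \cdot \frac{1}{1300}\right) \left(-713\right) = \left(\frac{1}{1327} + \frac{209}{1300}\right) \left(-713\right) = \frac{278643}{1725100} \left(-713\right) = - \frac{198672459}{1725100}$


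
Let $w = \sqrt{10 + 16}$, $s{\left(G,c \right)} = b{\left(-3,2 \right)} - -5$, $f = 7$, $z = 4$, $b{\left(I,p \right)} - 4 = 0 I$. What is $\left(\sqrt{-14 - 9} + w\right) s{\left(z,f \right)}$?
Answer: $9 \sqrt{26} + 9 i \sqrt{23} \approx 45.891 + 43.162 i$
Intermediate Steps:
$b{\left(I,p \right)} = 4$ ($b{\left(I,p \right)} = 4 + 0 I = 4 + 0 = 4$)
$s{\left(G,c \right)} = 9$ ($s{\left(G,c \right)} = 4 - -5 = 4 + 5 = 9$)
$w = \sqrt{26} \approx 5.099$
$\left(\sqrt{-14 - 9} + w\right) s{\left(z,f \right)} = \left(\sqrt{-14 - 9} + \sqrt{26}\right) 9 = \left(\sqrt{-23} + \sqrt{26}\right) 9 = \left(i \sqrt{23} + \sqrt{26}\right) 9 = \left(\sqrt{26} + i \sqrt{23}\right) 9 = 9 \sqrt{26} + 9 i \sqrt{23}$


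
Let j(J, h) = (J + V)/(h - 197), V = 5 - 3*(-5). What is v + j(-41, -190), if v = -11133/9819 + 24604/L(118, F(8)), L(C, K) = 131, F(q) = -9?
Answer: 3442838740/18436809 ≈ 186.74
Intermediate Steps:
V = 20 (V = 5 + 15 = 20)
v = 26680917/142921 (v = -11133/9819 + 24604/131 = -11133*1/9819 + 24604*(1/131) = -1237/1091 + 24604/131 = 26680917/142921 ≈ 186.68)
j(J, h) = (20 + J)/(-197 + h) (j(J, h) = (J + 20)/(h - 197) = (20 + J)/(-197 + h))
v + j(-41, -190) = 26680917/142921 + (20 - 41)/(-197 - 190) = 26680917/142921 - 21/(-387) = 26680917/142921 - 1/387*(-21) = 26680917/142921 + 7/129 = 3442838740/18436809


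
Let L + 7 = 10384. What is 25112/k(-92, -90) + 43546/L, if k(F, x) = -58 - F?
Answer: 131033894/176409 ≈ 742.78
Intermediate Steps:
L = 10377 (L = -7 + 10384 = 10377)
25112/k(-92, -90) + 43546/L = 25112/(-58 - 1*(-92)) + 43546/10377 = 25112/(-58 + 92) + 43546*(1/10377) = 25112/34 + 43546/10377 = 25112*(1/34) + 43546/10377 = 12556/17 + 43546/10377 = 131033894/176409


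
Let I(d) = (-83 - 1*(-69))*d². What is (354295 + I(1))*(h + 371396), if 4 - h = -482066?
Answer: 302366787946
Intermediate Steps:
h = 482070 (h = 4 - 1*(-482066) = 4 + 482066 = 482070)
I(d) = -14*d² (I(d) = (-83 + 69)*d² = -14*d²)
(354295 + I(1))*(h + 371396) = (354295 - 14*1²)*(482070 + 371396) = (354295 - 14*1)*853466 = (354295 - 14)*853466 = 354281*853466 = 302366787946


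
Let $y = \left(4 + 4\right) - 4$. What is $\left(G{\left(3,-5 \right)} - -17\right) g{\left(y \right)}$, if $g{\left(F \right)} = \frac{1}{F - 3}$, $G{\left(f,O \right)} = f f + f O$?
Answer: $11$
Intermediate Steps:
$G{\left(f,O \right)} = f^{2} + O f$
$y = 4$ ($y = 8 - 4 = 4$)
$g{\left(F \right)} = \frac{1}{-3 + F}$
$\left(G{\left(3,-5 \right)} - -17\right) g{\left(y \right)} = \frac{3 \left(-5 + 3\right) - -17}{-3 + 4} = \frac{3 \left(-2\right) + 17}{1} = \left(-6 + 17\right) 1 = 11 \cdot 1 = 11$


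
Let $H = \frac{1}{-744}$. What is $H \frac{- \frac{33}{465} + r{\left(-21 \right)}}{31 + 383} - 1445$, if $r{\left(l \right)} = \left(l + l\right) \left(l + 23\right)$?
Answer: $- \frac{68987870569}{47742480} \approx -1445.0$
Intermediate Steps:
$r{\left(l \right)} = 2 l \left(23 + l\right)$
$H = - \frac{1}{744} \approx -0.0013441$
$H \frac{- \frac{33}{465} + r{\left(-21 \right)}}{31 + 383} - 1445 = - \frac{\left(- \frac{33}{465} + 2 \left(-21\right) \left(23 - 21\right)\right) \frac{1}{31 + 383}}{744} - 1445 = - \frac{\left(\left(-33\right) \frac{1}{465} + 2 \left(-21\right) 2\right) \frac{1}{414}}{744} - 1445 = - \frac{\left(- \frac{11}{155} - 84\right) \frac{1}{414}}{744} - 1445 = - \frac{\left(- \frac{13031}{155}\right) \frac{1}{414}}{744} - 1445 = \left(- \frac{1}{744}\right) \left(- \frac{13031}{64170}\right) - 1445 = \frac{13031}{47742480} - 1445 = - \frac{68987870569}{47742480}$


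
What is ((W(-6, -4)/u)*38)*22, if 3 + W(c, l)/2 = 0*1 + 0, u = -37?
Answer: 5016/37 ≈ 135.57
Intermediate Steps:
W(c, l) = -6 (W(c, l) = -6 + 2*(0*1 + 0) = -6 + 2*(0 + 0) = -6 + 2*0 = -6 + 0 = -6)
((W(-6, -4)/u)*38)*22 = (-6/(-37)*38)*22 = (-6*(-1/37)*38)*22 = ((6/37)*38)*22 = (228/37)*22 = 5016/37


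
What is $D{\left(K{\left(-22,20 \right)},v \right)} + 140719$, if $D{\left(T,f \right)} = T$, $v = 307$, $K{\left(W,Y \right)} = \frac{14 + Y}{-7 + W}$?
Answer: $\frac{4080817}{29} \approx 1.4072 \cdot 10^{5}$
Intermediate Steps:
$K{\left(W,Y \right)} = \frac{14 + Y}{-7 + W}$
$D{\left(K{\left(-22,20 \right)},v \right)} + 140719 = \frac{14 + 20}{-7 - 22} + 140719 = \frac{1}{-29} \cdot 34 + 140719 = \left(- \frac{1}{29}\right) 34 + 140719 = - \frac{34}{29} + 140719 = \frac{4080817}{29}$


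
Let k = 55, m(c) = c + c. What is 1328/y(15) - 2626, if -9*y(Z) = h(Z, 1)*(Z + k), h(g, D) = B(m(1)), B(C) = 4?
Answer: -93404/35 ≈ -2668.7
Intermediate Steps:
m(c) = 2*c
h(g, D) = 4
y(Z) = -220/9 - 4*Z/9 (y(Z) = -4*(Z + 55)/9 = -4*(55 + Z)/9 = -(220 + 4*Z)/9 = -220/9 - 4*Z/9)
1328/y(15) - 2626 = 1328/(-220/9 - 4/9*15) - 2626 = 1328/(-220/9 - 20/3) - 2626 = 1328/(-280/9) - 2626 = 1328*(-9/280) - 2626 = -1494/35 - 2626 = -93404/35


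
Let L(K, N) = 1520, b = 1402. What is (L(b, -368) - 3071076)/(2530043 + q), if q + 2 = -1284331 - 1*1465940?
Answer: 1534778/110115 ≈ 13.938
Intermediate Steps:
q = -2750273 (q = -2 + (-1284331 - 1*1465940) = -2 + (-1284331 - 1465940) = -2 - 2750271 = -2750273)
(L(b, -368) - 3071076)/(2530043 + q) = (1520 - 3071076)/(2530043 - 2750273) = -3069556/(-220230) = -3069556*(-1/220230) = 1534778/110115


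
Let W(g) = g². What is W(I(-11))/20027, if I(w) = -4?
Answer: 16/20027 ≈ 0.00079892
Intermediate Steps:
W(I(-11))/20027 = (-4)²/20027 = 16*(1/20027) = 16/20027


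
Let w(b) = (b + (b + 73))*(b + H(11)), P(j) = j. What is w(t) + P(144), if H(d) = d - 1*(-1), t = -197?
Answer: 59529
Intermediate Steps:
H(d) = 1 + d (H(d) = d + 1 = 1 + d)
w(b) = (12 + b)*(73 + 2*b) (w(b) = (b + (b + 73))*(b + (1 + 11)) = (b + (73 + b))*(b + 12) = (73 + 2*b)*(12 + b) = (12 + b)*(73 + 2*b))
w(t) + P(144) = (876 + 2*(-197)**2 + 97*(-197)) + 144 = (876 + 2*38809 - 19109) + 144 = (876 + 77618 - 19109) + 144 = 59385 + 144 = 59529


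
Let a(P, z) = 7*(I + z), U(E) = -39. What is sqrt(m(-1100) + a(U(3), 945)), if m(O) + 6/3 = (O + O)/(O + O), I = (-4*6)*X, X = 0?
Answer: sqrt(6614) ≈ 81.327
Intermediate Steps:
I = 0 (I = -4*6*0 = -24*0 = 0)
m(O) = -1 (m(O) = -2 + (O + O)/(O + O) = -2 + (2*O)/((2*O)) = -2 + (2*O)*(1/(2*O)) = -2 + 1 = -1)
a(P, z) = 7*z (a(P, z) = 7*(0 + z) = 7*z)
sqrt(m(-1100) + a(U(3), 945)) = sqrt(-1 + 7*945) = sqrt(-1 + 6615) = sqrt(6614)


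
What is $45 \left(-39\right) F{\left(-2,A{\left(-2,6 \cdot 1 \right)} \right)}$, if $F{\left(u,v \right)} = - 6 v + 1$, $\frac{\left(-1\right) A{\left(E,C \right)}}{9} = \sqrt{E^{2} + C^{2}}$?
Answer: $-1755 - 189540 \sqrt{10} \approx -6.0113 \cdot 10^{5}$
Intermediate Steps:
$A{\left(E,C \right)} = - 9 \sqrt{C^{2} + E^{2}}$ ($A{\left(E,C \right)} = - 9 \sqrt{E^{2} + C^{2}} = - 9 \sqrt{C^{2} + E^{2}}$)
$F{\left(u,v \right)} = 1 - 6 v$
$45 \left(-39\right) F{\left(-2,A{\left(-2,6 \cdot 1 \right)} \right)} = 45 \left(-39\right) \left(1 - 6 \left(- 9 \sqrt{\left(6 \cdot 1\right)^{2} + \left(-2\right)^{2}}\right)\right) = - 1755 \left(1 - 6 \left(- 9 \sqrt{6^{2} + 4}\right)\right) = - 1755 \left(1 - 6 \left(- 9 \sqrt{36 + 4}\right)\right) = - 1755 \left(1 - 6 \left(- 9 \sqrt{40}\right)\right) = - 1755 \left(1 - 6 \left(- 9 \cdot 2 \sqrt{10}\right)\right) = - 1755 \left(1 - 6 \left(- 18 \sqrt{10}\right)\right) = - 1755 \left(1 + 108 \sqrt{10}\right) = -1755 - 189540 \sqrt{10}$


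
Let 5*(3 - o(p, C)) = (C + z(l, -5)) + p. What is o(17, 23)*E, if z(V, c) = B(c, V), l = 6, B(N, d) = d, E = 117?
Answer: -3627/5 ≈ -725.40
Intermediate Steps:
z(V, c) = V
o(p, C) = 9/5 - C/5 - p/5 (o(p, C) = 3 - ((C + 6) + p)/5 = 3 - ((6 + C) + p)/5 = 3 - (6 + C + p)/5 = 3 + (-6/5 - C/5 - p/5) = 9/5 - C/5 - p/5)
o(17, 23)*E = (9/5 - 1/5*23 - 1/5*17)*117 = (9/5 - 23/5 - 17/5)*117 = -31/5*117 = -3627/5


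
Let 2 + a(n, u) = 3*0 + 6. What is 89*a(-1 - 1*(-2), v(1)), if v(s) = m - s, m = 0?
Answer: 356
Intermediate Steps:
v(s) = -s (v(s) = 0 - s = -s)
a(n, u) = 4 (a(n, u) = -2 + (3*0 + 6) = -2 + (0 + 6) = -2 + 6 = 4)
89*a(-1 - 1*(-2), v(1)) = 89*4 = 356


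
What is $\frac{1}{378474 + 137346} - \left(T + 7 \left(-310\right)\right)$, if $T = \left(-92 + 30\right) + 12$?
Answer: $\frac{1145120401}{515820} \approx 2220.0$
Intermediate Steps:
$T = -50$ ($T = -62 + 12 = -50$)
$\frac{1}{378474 + 137346} - \left(T + 7 \left(-310\right)\right) = \frac{1}{378474 + 137346} - \left(-50 + 7 \left(-310\right)\right) = \frac{1}{515820} - \left(-50 - 2170\right) = \frac{1}{515820} - -2220 = \frac{1}{515820} + 2220 = \frac{1145120401}{515820}$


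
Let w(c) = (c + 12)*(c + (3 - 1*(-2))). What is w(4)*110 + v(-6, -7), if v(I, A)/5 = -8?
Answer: 15800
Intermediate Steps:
v(I, A) = -40 (v(I, A) = 5*(-8) = -40)
w(c) = (5 + c)*(12 + c) (w(c) = (12 + c)*(c + (3 + 2)) = (12 + c)*(c + 5) = (12 + c)*(5 + c) = (5 + c)*(12 + c))
w(4)*110 + v(-6, -7) = (60 + 4² + 17*4)*110 - 40 = (60 + 16 + 68)*110 - 40 = 144*110 - 40 = 15840 - 40 = 15800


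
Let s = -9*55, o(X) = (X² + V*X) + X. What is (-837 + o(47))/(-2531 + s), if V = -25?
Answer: -122/1513 ≈ -0.080634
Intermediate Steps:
o(X) = X² - 24*X (o(X) = (X² - 25*X) + X = X² - 24*X)
s = -495
(-837 + o(47))/(-2531 + s) = (-837 + 47*(-24 + 47))/(-2531 - 495) = (-837 + 47*23)/(-3026) = (-837 + 1081)*(-1/3026) = 244*(-1/3026) = -122/1513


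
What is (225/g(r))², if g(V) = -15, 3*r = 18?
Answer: 225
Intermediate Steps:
r = 6 (r = (⅓)*18 = 6)
(225/g(r))² = (225/(-15))² = (225*(-1/15))² = (-15)² = 225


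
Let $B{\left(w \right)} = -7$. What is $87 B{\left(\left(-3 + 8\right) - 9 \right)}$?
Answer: $-609$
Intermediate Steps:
$87 B{\left(\left(-3 + 8\right) - 9 \right)} = 87 \left(-7\right) = -609$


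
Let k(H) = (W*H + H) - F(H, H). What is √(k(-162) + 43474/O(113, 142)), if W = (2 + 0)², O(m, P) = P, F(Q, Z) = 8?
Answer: I*√2580211/71 ≈ 22.624*I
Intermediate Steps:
W = 4 (W = 2² = 4)
k(H) = -8 + 5*H (k(H) = (4*H + H) - 1*8 = 5*H - 8 = -8 + 5*H)
√(k(-162) + 43474/O(113, 142)) = √((-8 + 5*(-162)) + 43474/142) = √((-8 - 810) + 43474*(1/142)) = √(-818 + 21737/71) = √(-36341/71) = I*√2580211/71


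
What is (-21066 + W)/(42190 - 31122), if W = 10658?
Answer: -2602/2767 ≈ -0.94037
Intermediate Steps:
(-21066 + W)/(42190 - 31122) = (-21066 + 10658)/(42190 - 31122) = -10408/11068 = -10408*1/11068 = -2602/2767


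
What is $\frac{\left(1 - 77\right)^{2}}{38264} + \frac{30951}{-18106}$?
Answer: $- \frac{134966101}{86600998} \approx -1.5585$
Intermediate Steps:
$\frac{\left(1 - 77\right)^{2}}{38264} + \frac{30951}{-18106} = \left(-76\right)^{2} \cdot \frac{1}{38264} + 30951 \left(- \frac{1}{18106}\right) = 5776 \cdot \frac{1}{38264} - \frac{30951}{18106} = \frac{722}{4783} - \frac{30951}{18106} = - \frac{134966101}{86600998}$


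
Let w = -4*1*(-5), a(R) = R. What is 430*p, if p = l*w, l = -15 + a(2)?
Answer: -111800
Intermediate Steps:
w = 20 (w = -4*(-5) = 20)
l = -13 (l = -15 + 2 = -13)
p = -260 (p = -13*20 = -260)
430*p = 430*(-260) = -111800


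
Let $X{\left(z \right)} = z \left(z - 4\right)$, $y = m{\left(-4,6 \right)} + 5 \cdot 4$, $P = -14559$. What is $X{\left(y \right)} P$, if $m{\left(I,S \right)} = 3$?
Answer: $-6362283$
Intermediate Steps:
$y = 23$ ($y = 3 + 5 \cdot 4 = 3 + 20 = 23$)
$X{\left(z \right)} = z \left(-4 + z\right)$
$X{\left(y \right)} P = 23 \left(-4 + 23\right) \left(-14559\right) = 23 \cdot 19 \left(-14559\right) = 437 \left(-14559\right) = -6362283$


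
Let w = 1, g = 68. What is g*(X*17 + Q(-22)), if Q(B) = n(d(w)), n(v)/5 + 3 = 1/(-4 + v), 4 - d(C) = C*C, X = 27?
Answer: 29852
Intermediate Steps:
d(C) = 4 - C² (d(C) = 4 - C*C = 4 - C²)
n(v) = -15 + 5/(-4 + v)
Q(B) = -20 (Q(B) = 5*(13 - 3*(4 - 1*1²))/(-4 + (4 - 1*1²)) = 5*(13 - 3*(4 - 1*1))/(-4 + (4 - 1*1)) = 5*(13 - 3*(4 - 1))/(-4 + (4 - 1)) = 5*(13 - 3*3)/(-4 + 3) = 5*(13 - 9)/(-1) = 5*(-1)*4 = -20)
g*(X*17 + Q(-22)) = 68*(27*17 - 20) = 68*(459 - 20) = 68*439 = 29852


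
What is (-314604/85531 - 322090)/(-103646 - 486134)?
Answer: 13774497197/25222236590 ≈ 0.54613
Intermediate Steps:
(-314604/85531 - 322090)/(-103646 - 486134) = (-314604*1/85531 - 322090)/(-589780) = (-314604/85531 - 322090)*(-1/589780) = -27548994394/85531*(-1/589780) = 13774497197/25222236590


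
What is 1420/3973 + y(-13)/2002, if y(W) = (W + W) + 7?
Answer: 2767353/7953946 ≈ 0.34792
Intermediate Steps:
y(W) = 7 + 2*W (y(W) = 2*W + 7 = 7 + 2*W)
1420/3973 + y(-13)/2002 = 1420/3973 + (7 + 2*(-13))/2002 = 1420*(1/3973) + (7 - 26)*(1/2002) = 1420/3973 - 19*1/2002 = 1420/3973 - 19/2002 = 2767353/7953946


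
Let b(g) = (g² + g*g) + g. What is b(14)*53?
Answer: 21518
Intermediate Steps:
b(g) = g + 2*g² (b(g) = (g² + g²) + g = 2*g² + g = g + 2*g²)
b(14)*53 = (14*(1 + 2*14))*53 = (14*(1 + 28))*53 = (14*29)*53 = 406*53 = 21518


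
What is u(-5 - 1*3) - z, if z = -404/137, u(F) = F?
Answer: -692/137 ≈ -5.0511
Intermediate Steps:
z = -404/137 (z = -404*1/137 = -404/137 ≈ -2.9489)
u(-5 - 1*3) - z = (-5 - 1*3) - 1*(-404/137) = (-5 - 3) + 404/137 = -8 + 404/137 = -692/137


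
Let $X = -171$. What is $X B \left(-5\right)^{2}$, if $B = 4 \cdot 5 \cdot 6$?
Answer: $-513000$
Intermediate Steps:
$B = 120$ ($B = 20 \cdot 6 = 120$)
$X B \left(-5\right)^{2} = \left(-171\right) 120 \left(-5\right)^{2} = \left(-20520\right) 25 = -513000$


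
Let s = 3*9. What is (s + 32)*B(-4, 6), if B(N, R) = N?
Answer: -236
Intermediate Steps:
s = 27
(s + 32)*B(-4, 6) = (27 + 32)*(-4) = 59*(-4) = -236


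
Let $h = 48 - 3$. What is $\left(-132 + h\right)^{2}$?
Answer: $7569$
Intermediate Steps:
$h = 45$ ($h = 48 - 3 = 45$)
$\left(-132 + h\right)^{2} = \left(-132 + 45\right)^{2} = \left(-87\right)^{2} = 7569$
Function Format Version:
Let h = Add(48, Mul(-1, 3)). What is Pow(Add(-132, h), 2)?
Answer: 7569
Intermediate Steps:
h = 45 (h = Add(48, -3) = 45)
Pow(Add(-132, h), 2) = Pow(Add(-132, 45), 2) = Pow(-87, 2) = 7569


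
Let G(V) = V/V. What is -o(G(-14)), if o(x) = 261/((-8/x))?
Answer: 261/8 ≈ 32.625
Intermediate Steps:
G(V) = 1
o(x) = -261*x/8 (o(x) = 261*(-x/8) = -261*x/8)
-o(G(-14)) = -(-261)/8 = -1*(-261/8) = 261/8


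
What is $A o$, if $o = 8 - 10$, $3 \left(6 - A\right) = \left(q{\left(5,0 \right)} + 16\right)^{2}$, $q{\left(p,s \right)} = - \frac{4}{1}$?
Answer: $84$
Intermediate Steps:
$q{\left(p,s \right)} = -4$ ($q{\left(p,s \right)} = \left(-4\right) 1 = -4$)
$A = -42$ ($A = 6 - \frac{\left(-4 + 16\right)^{2}}{3} = 6 - \frac{12^{2}}{3} = 6 - 48 = -42$)
$o = -2$
$A o = \left(-42\right) \left(-2\right) = 84$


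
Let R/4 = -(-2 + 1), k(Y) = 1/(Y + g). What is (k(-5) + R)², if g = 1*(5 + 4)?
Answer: 289/16 ≈ 18.063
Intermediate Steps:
g = 9 (g = 1*9 = 9)
k(Y) = 1/(9 + Y) (k(Y) = 1/(Y + 9) = 1/(9 + Y))
R = 4 (R = 4*(-(-2 + 1)) = 4*(-1*(-1)) = 4*1 = 4)
(k(-5) + R)² = (1/(9 - 5) + 4)² = (1/4 + 4)² = (¼ + 4)² = (17/4)² = 289/16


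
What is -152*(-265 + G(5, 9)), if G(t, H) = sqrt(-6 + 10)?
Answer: 39976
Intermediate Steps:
G(t, H) = 2 (G(t, H) = sqrt(4) = 2)
-152*(-265 + G(5, 9)) = -152*(-265 + 2) = -152*(-263) = 39976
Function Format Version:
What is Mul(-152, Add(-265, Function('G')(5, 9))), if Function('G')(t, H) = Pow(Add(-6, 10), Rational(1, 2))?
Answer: 39976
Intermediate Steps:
Function('G')(t, H) = 2 (Function('G')(t, H) = Pow(4, Rational(1, 2)) = 2)
Mul(-152, Add(-265, Function('G')(5, 9))) = Mul(-152, Add(-265, 2)) = Mul(-152, -263) = 39976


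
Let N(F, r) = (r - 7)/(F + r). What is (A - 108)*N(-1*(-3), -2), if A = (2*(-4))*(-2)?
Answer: 828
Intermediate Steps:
N(F, r) = (-7 + r)/(F + r)
A = 16 (A = -8*(-2) = 16)
(A - 108)*N(-1*(-3), -2) = (16 - 108)*((-7 - 2)/(-1*(-3) - 2)) = -92*(-9)/(3 - 2) = -92*(-9)/1 = -92*(-9) = 828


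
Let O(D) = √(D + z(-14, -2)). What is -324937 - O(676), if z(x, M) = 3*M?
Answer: -324937 - √670 ≈ -3.2496e+5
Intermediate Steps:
O(D) = √(-6 + D) (O(D) = √(D + 3*(-2)) = √(D - 6) = √(-6 + D))
-324937 - O(676) = -324937 - √(-6 + 676) = -324937 - √670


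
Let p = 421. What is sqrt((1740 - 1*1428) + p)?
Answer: sqrt(733) ≈ 27.074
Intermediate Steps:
sqrt((1740 - 1*1428) + p) = sqrt((1740 - 1*1428) + 421) = sqrt((1740 - 1428) + 421) = sqrt(312 + 421) = sqrt(733)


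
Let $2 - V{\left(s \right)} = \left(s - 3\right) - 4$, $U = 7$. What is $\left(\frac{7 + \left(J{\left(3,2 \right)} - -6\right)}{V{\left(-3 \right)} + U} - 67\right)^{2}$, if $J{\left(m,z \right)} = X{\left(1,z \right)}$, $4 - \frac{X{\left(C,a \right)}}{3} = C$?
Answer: $\frac{1565001}{361} \approx 4335.2$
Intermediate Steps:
$X{\left(C,a \right)} = 12 - 3 C$
$J{\left(m,z \right)} = 9$ ($J{\left(m,z \right)} = 12 - 3 = 9$)
$V{\left(s \right)} = 9 - s$ ($V{\left(s \right)} = 2 - \left(\left(s - 3\right) - 4\right) = 2 - \left(\left(-3 + s\right) - 4\right) = 2 - \left(-7 + s\right) = 9 - s$)
$\left(\frac{7 + \left(J{\left(3,2 \right)} - -6\right)}{V{\left(-3 \right)} + U} - 67\right)^{2} = \left(\frac{7 + \left(9 - -6\right)}{\left(9 - -3\right) + 7} - 67\right)^{2} = \left(\frac{7 + \left(9 + 6\right)}{\left(9 + 3\right) + 7} - 67\right)^{2} = \left(\frac{7 + 15}{12 + 7} - 67\right)^{2} = \left(\frac{22}{19} - 67\right)^{2} = \left(- \frac{1251}{19}\right)^{2} = \frac{1565001}{361}$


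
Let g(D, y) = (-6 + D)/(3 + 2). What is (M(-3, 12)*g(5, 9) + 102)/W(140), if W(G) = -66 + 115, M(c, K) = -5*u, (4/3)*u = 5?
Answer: 423/196 ≈ 2.1582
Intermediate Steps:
u = 15/4 (u = (¾)*5 = 15/4 ≈ 3.7500)
M(c, K) = -75/4 (M(c, K) = -5*15/4 = -75/4)
g(D, y) = -6/5 + D/5 (g(D, y) = (-6 + D)/5 = (-6 + D)*(⅕) = -6/5 + D/5)
W(G) = 49
(M(-3, 12)*g(5, 9) + 102)/W(140) = (-75*(-6/5 + (⅕)*5)/4 + 102)/49 = (-75*(-6/5 + 1)/4 + 102)*(1/49) = (-75/4*(-⅕) + 102)*(1/49) = (15/4 + 102)*(1/49) = (423/4)*(1/49) = 423/196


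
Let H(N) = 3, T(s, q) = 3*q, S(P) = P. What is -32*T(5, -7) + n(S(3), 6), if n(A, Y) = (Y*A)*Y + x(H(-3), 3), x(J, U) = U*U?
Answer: 789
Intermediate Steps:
x(J, U) = U²
n(A, Y) = 9 + A*Y² (n(A, Y) = (Y*A)*Y + 3² = (A*Y)*Y + 9 = A*Y² + 9 = 9 + A*Y²)
-32*T(5, -7) + n(S(3), 6) = -96*(-7) + (9 + 3*6²) = -32*(-21) + (9 + 3*36) = 672 + (9 + 108) = 672 + 117 = 789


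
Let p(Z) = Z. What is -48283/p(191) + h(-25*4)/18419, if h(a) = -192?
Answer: -889361249/3518029 ≈ -252.80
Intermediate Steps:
-48283/p(191) + h(-25*4)/18419 = -48283/191 - 192/18419 = -889361249/3518029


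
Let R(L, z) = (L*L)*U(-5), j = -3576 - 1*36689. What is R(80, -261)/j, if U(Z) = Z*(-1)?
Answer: -6400/8053 ≈ -0.79473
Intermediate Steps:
U(Z) = -Z
j = -40265 (j = -3576 - 36689 = -40265)
R(L, z) = 5*L² (R(L, z) = (L*L)*(-1*(-5)) = L²*5 = 5*L²)
R(80, -261)/j = (5*80²)/(-40265) = (5*6400)*(-1/40265) = 32000*(-1/40265) = -6400/8053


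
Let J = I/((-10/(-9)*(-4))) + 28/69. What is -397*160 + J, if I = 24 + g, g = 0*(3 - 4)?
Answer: -21916123/345 ≈ -63525.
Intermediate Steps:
g = 0 (g = 0*(-1) = 0)
I = 24 (I = 24 + 0 = 24)
J = -1723/345 (J = 24/((-10/(-9)*(-4))) + 28/69 = 24/((-10*(-⅑)*(-4))) + 28*(1/69) = 24/(((10/9)*(-4))) + 28/69 = 24/(-40/9) + 28/69 = 24*(-9/40) + 28/69 = -27/5 + 28/69 = -1723/345 ≈ -4.9942)
-397*160 + J = -397*160 - 1723/345 = -63520 - 1723/345 = -21916123/345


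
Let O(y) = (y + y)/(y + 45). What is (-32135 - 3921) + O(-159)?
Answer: -685011/19 ≈ -36053.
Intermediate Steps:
O(y) = 2*y/(45 + y) (O(y) = (2*y)/(45 + y) = 2*y/(45 + y))
(-32135 - 3921) + O(-159) = (-32135 - 3921) + 2*(-159)/(45 - 159) = -36056 + 2*(-159)/(-114) = -36056 + 2*(-159)*(-1/114) = -36056 + 53/19 = -685011/19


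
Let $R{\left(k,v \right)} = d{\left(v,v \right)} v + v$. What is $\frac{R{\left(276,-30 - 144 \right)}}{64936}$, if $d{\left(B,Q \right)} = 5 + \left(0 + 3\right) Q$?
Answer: $\frac{11223}{8117} \approx 1.3827$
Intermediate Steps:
$d{\left(B,Q \right)} = 5 + 3 Q$
$R{\left(k,v \right)} = v + v \left(5 + 3 v\right)$ ($R{\left(k,v \right)} = \left(5 + 3 v\right) v + v = v \left(5 + 3 v\right) + v = v + v \left(5 + 3 v\right)$)
$\frac{R{\left(276,-30 - 144 \right)}}{64936} = \frac{3 \left(-30 - 144\right) \left(2 - 174\right)}{64936} = 3 \left(-30 - 144\right) \left(2 - 174\right) \frac{1}{64936} = 3 \left(-174\right) \left(2 - 174\right) \frac{1}{64936} = 3 \left(-174\right) \left(-172\right) \frac{1}{64936} = 89784 \cdot \frac{1}{64936} = \frac{11223}{8117}$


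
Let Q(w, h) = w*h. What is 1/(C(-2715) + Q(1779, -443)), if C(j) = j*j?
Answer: 1/6583128 ≈ 1.5190e-7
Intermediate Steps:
C(j) = j**2
Q(w, h) = h*w
1/(C(-2715) + Q(1779, -443)) = 1/((-2715)**2 - 443*1779) = 1/(7371225 - 788097) = 1/6583128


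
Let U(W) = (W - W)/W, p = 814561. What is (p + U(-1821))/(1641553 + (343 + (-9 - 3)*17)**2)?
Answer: 814561/1660874 ≈ 0.49044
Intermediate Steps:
U(W) = 0 (U(W) = 0/W = 0)
(p + U(-1821))/(1641553 + (343 + (-9 - 3)*17)**2) = (814561 + 0)/(1641553 + (343 + (-9 - 3)*17)**2) = 814561/(1641553 + (343 - 12*17)**2) = 814561/(1641553 + (343 - 204)**2) = 814561/(1641553 + 139**2) = 814561/(1641553 + 19321) = 814561/1660874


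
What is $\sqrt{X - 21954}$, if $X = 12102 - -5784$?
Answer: $6 i \sqrt{113} \approx 63.781 i$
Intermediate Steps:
$X = 17886$ ($X = 12102 + 5784 = 17886$)
$\sqrt{X - 21954} = \sqrt{17886 - 21954} = \sqrt{-4068} = 6 i \sqrt{113}$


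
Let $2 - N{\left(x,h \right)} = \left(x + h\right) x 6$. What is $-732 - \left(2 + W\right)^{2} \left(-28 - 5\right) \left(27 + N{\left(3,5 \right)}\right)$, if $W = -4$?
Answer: $-15912$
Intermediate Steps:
$N{\left(x,h \right)} = 2 - 6 x \left(h + x\right)$ ($N{\left(x,h \right)} = 2 - \left(x + h\right) x 6 = 2 - \left(h + x\right) x 6 = 2 - x \left(h + x\right) 6 = 2 - 6 x \left(h + x\right)$)
$-732 - \left(2 + W\right)^{2} \left(-28 - 5\right) \left(27 + N{\left(3,5 \right)}\right) = -732 - \left(2 - 4\right)^{2} \left(-28 - 5\right) \left(27 - \left(-2 + 54 + 90\right)\right) = -732 - \left(-2\right)^{2} \left(- 33 \left(27 - 142\right)\right) = -732 - 4 \left(- 33 \left(27 - 142\right)\right) = -732 - 4 \left(\left(-33\right) \left(-115\right)\right) = -732 - 4 \cdot 3795 = -732 - 15180 = -15912$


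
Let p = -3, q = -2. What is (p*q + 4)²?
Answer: 100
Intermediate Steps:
(p*q + 4)² = (-3*(-2) + 4)² = (6 + 4)² = 10² = 100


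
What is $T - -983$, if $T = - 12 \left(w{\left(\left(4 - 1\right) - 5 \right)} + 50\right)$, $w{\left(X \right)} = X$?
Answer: $407$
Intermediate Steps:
$T = -576$ ($T = - 12 \left(\left(\left(4 - 1\right) - 5\right) + 50\right) = - 12 \left(\left(3 - 5\right) + 50\right) = - 12 \left(-2 + 50\right) = \left(-12\right) 48 = -576$)
$T - -983 = -576 - -983 = -576 + 983 = 407$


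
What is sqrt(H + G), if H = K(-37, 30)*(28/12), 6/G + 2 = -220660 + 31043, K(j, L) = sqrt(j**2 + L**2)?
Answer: sqrt(-10239426 + 755062668381*sqrt(2269))/568857 ≈ 10.543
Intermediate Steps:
K(j, L) = sqrt(L**2 + j**2)
G = -6/189619 (G = 6/(-2 + (-220660 + 31043)) = 6/(-2 - 189617) = 6/(-189619) = 6*(-1/189619) = -6/189619 ≈ -3.1642e-5)
H = 7*sqrt(2269)/3 (H = sqrt(30**2 + (-37)**2)*(28/12) = sqrt(900 + 1369)*(28*(1/12)) = sqrt(2269)*(7/3) = 7*sqrt(2269)/3 ≈ 111.15)
sqrt(H + G) = sqrt(7*sqrt(2269)/3 - 6/189619) = sqrt(-6/189619 + 7*sqrt(2269)/3)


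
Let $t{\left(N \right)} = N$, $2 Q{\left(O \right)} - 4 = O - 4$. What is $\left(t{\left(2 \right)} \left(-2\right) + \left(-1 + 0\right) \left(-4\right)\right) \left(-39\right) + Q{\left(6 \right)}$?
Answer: $3$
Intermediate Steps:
$Q{\left(O \right)} = \frac{O}{2}$ ($Q{\left(O \right)} = 2 + \frac{O - 4}{2} = 2 + \frac{-4 + O}{2} = 2 + \left(-2 + \frac{O}{2}\right) = \frac{O}{2}$)
$\left(t{\left(2 \right)} \left(-2\right) + \left(-1 + 0\right) \left(-4\right)\right) \left(-39\right) + Q{\left(6 \right)} = \left(2 \left(-2\right) + \left(-1 + 0\right) \left(-4\right)\right) \left(-39\right) + \frac{1}{2} \cdot 6 = \left(-4 - -4\right) \left(-39\right) + 3 = \left(-4 + 4\right) \left(-39\right) + 3 = 0 \left(-39\right) + 3 = 0 + 3 = 3$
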